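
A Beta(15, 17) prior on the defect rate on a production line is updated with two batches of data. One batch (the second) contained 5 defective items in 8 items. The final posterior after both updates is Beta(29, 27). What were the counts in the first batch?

Sequential conjugate updates are equivalent to a single update on the pooled data, so total successes = posterior α − prior α and total failures = posterior β − prior β.
Total across both batches: 29−15=14 defective items, 27−17=10 good items.
Subtract the second batch: 14−5=9 defective items and 10−3=7 good items.

9 defective items and 7 good items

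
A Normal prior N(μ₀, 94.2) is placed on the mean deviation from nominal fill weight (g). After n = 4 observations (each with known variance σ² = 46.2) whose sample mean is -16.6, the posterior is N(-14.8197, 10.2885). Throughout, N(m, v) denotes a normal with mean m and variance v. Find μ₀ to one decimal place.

μ₀ = -0.3

The posterior mean is a precision-weighted average: μ_n = (τ₀μ₀ + τ_data·x̄)/(τ₀+τ_data), with τ₀=1/σ₀² and τ_data=n/σ².
Here τ₀ = 1/94.2 = 0.010616 and τ_data = 4/46.2 = 0.086580, so τ_n = 0.097196.
Rearranging for μ₀: μ₀ = (μ_n·τ_n − τ_data·x̄)/τ₀ = (-14.8197·0.097196 − 0.086580·-16.6) / 0.010616 = -0.003188/0.010616 ≈ -0.3.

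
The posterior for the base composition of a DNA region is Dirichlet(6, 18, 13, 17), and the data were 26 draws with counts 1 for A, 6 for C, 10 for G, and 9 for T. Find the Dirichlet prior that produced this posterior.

For a Dirichlet(α) prior with multinomial counts c, the posterior is Dirichlet(α + c) componentwise.
Subtract each count from the matching posterior parameter: 6−1=5, 18−6=12, 13−10=3, 17−9=8.

Dirichlet(5, 12, 3, 8)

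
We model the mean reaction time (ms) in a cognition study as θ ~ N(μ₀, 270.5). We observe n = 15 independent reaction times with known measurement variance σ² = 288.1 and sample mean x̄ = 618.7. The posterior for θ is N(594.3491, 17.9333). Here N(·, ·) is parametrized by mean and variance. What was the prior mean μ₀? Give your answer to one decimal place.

With known observation variance, the Normal–Normal posterior has precision τ_n = τ₀ + n/σ² and mean μ_n = (τ₀μ₀ + (n/σ²)x̄)/τ_n.
Here τ₀ = 1/270.5 = 0.003697 and τ_data = 15/288.1 = 0.052065, so τ_n = 0.055762.
Rearranging for μ₀: μ₀ = (μ_n·τ_n − τ_data·x̄)/τ₀ = (594.3491·0.055762 − 0.052065·618.7) / 0.003697 = 0.929479/0.003697 ≈ 251.4.

μ₀ = 251.4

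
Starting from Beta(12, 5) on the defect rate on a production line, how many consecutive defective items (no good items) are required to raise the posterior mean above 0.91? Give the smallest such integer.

k = 39

After k defective items and 0 good items the posterior is Beta(12+k, 5), with mean (12+k)/(12+5+k).
Set (12+k)/(17+k) > 0.91 and solve: k > (0.91·17 − 12)/(1 − 0.91) = 38.556.
The smallest integer exceeding 38.556 is 39.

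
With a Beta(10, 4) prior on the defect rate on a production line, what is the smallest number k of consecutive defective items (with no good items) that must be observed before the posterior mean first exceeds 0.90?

k = 27

After k defective items and 0 good items the posterior is Beta(10+k, 4), with mean (10+k)/(10+4+k).
Set (10+k)/(14+k) > 0.90 and solve: k > (0.90·14 − 10)/(1 − 0.90) = 26.000.
The smallest integer exceeding 26.000 is 27, and checking k=27: (37)/(41) = 0.9024 > 0.90.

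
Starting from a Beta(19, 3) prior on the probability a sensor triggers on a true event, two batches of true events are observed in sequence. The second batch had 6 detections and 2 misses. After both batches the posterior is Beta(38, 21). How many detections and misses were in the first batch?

Because Beta–binomial updating is additive in the counts, the combined data contributed (α_post−α_prior, β_post−β_prior) successes and failures.
Total across both batches: 38−19=19 detections, 21−3=18 misses.
Subtract the second batch: 19−6=13 detections and 18−2=16 misses.

13 detections and 16 misses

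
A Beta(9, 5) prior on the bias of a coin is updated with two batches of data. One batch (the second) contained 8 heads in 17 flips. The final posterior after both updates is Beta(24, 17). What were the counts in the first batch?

Sequential conjugate updates are equivalent to a single update on the pooled data, so total successes = posterior α − prior α and total failures = posterior β − prior β.
Total across both batches: 24−9=15 heads, 17−5=12 tails.
Subtract the second batch: 15−8=7 heads and 12−9=3 tails.

7 heads and 3 tails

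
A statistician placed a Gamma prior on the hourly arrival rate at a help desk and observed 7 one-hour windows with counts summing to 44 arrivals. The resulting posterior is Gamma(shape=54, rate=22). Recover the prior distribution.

A Gamma(α, β) prior (rate parametrization) on a Poisson rate with n observations summing to S gives posterior Gamma(α+S, β+n).
So α = 54 − 44 = 10 and β = 22 − 7 = 15.

Gamma(shape=10, rate=15)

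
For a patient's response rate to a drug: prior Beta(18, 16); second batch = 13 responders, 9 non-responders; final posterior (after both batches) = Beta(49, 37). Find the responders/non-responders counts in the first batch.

18 responders and 12 non-responders

Because Beta–binomial updating is additive in the counts, the combined data contributed (α_post−α_prior, β_post−β_prior) successes and failures.
Total across both batches: 49−18=31 responders, 37−16=21 non-responders.
Subtract the second batch: 31−13=18 responders and 21−9=12 non-responders.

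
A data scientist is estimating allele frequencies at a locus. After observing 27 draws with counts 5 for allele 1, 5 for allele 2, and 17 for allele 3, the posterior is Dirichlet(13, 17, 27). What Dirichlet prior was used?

Dirichlet(8, 12, 10)

For a Dirichlet(α) prior with multinomial counts c, the posterior is Dirichlet(α + c) componentwise.
Subtract each count from the matching posterior parameter: 13−5=8, 17−5=12, 27−17=10.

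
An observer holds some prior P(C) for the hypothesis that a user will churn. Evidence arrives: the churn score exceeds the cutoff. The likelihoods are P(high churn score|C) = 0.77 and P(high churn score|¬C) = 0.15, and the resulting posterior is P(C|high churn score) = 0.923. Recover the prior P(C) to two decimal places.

Bayes' rule in odds form gives O(C|E) = O(C)·[P(E|C)/P(E|¬C)], hence O(C) = O(C|E)/LR.
Posterior odds = 0.923/(1−0.923) = 11.9870. LR = 0.77/0.15 = 5.1333.
Prior odds = 11.9870/5.1333 = 2.3351, so P(C) = 2.3351/(1+2.3351) ≈ 0.70.

P(C) = 0.70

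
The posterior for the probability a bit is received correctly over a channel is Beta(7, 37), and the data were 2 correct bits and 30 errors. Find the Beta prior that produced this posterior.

Beta is conjugate to the binomial likelihood: posterior = Beta(a+s, b+f).
So a = 7 − 2 = 5 and b = 37 − 30 = 7.

Beta(5, 7)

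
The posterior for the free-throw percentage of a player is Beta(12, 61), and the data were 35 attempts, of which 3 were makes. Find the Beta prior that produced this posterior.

Under Beta–binomial conjugacy the posterior parameters are (a+s, b+f).
Subtract the data counts: 12−3=9, 61−32=29.

Beta(9, 29)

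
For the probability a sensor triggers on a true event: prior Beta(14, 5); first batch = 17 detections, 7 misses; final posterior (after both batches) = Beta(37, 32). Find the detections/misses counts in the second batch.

Sequential conjugate updates are equivalent to a single update on the pooled data, so total successes = posterior α − prior α and total failures = posterior β − prior β.
Total across both batches: 37−14=23 detections, 32−5=27 misses.
Subtract the first batch: 23−17=6 detections and 27−7=20 misses.

6 detections and 20 misses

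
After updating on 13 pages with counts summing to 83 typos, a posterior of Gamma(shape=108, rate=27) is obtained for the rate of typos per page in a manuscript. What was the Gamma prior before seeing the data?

Gamma(shape=25, rate=14)

Gamma–Poisson conjugacy: posterior shape = α + Σxᵢ, posterior rate = β + n.
So α = 108 − 83 = 25 and β = 27 − 13 = 14.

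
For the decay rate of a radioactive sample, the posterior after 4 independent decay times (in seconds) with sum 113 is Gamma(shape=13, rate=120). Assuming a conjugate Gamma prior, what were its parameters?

For an exponential likelihood with a Gamma(α, β) prior on the rate, n observations with total T give posterior Gamma(α+n, β+T).
So α = 13 − 4 = 9 and β = 120 − 113 = 7.

Gamma(shape=9, rate=7)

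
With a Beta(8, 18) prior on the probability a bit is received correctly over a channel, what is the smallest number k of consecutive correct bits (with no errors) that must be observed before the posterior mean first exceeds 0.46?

After k correct bits and 0 errors the posterior is Beta(8+k, 18), with mean (8+k)/(8+18+k).
Set (8+k)/(26+k) > 0.46 and solve: k > (0.46·26 − 8)/(1 − 0.46) = 7.333.
The smallest integer exceeding 7.333 is 8.

k = 8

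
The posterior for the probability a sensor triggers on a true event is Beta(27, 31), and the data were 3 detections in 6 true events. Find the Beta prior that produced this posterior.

Beta(24, 28)

A Beta(a, b) prior with s successes and f failures in binomial data gives a Beta(a+s, b+f) posterior.
So a = 27 − 3 = 24 and b = 31 − 3 = 28.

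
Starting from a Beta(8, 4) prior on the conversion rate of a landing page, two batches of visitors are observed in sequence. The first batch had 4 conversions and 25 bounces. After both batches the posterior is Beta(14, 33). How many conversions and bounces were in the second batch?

2 conversions and 4 bounces

Sequential conjugate updates are equivalent to a single update on the pooled data, so total successes = posterior α − prior α and total failures = posterior β − prior β.
Total across both batches: 14−8=6 conversions, 33−4=29 bounces.
Subtract the first batch: 6−4=2 conversions and 29−25=4 bounces.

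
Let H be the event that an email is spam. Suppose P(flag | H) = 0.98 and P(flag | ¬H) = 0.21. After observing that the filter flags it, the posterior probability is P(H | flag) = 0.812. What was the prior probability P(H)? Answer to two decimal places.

P(H) = 0.48

Bayes' rule in odds form gives O(H|E) = O(H)·[P(E|H)/P(E|¬H)], hence O(H) = O(H|E)/LR.
Posterior odds = 0.812/(1−0.812) = 4.3191. LR = 0.98/0.21 = 4.6667.
Prior odds = 4.3191/4.6667 = 0.9255, so P(H) = 0.9255/(1+0.9255) ≈ 0.48.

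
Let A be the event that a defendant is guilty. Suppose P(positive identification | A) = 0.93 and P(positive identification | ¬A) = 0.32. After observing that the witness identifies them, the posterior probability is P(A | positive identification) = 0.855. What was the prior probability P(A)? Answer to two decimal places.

Bayes' rule in odds form gives O(A|E) = O(A)·[P(E|A)/P(E|¬A)], hence O(A) = O(A|E)/LR.
Posterior odds = 0.855/(1−0.855) = 5.8966. LR = 0.93/0.32 = 2.9062.
Prior odds = 5.8966/2.9062 = 2.0290, so P(A) = 2.0290/(1+2.0290) ≈ 0.67.

P(A) = 0.67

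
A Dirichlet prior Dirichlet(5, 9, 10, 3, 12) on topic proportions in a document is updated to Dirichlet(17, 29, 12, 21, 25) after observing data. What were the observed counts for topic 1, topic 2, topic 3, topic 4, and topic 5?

For a Dirichlet(α) prior with multinomial counts c, the posterior is Dirichlet(α + c) componentwise.
Counts are posterior − prior componentwise: 17−5=12, 29−9=20, 12−10=2, 21−3=18, 25−12=13.

counts (12, 20, 2, 18, 13)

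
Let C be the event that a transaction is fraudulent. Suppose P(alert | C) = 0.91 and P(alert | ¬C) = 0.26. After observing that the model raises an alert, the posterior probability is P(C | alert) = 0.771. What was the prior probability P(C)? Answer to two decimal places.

P(C) = 0.49

Bayes' rule in odds form gives O(C|E) = O(C)·[P(E|C)/P(E|¬C)], hence O(C) = O(C|E)/LR.
Posterior odds = 0.771/(1−0.771) = 3.3668. LR = 0.91/0.26 = 3.5000.
Prior odds = 3.3668/3.5000 = 0.9619, so P(C) = 0.9619/(1+0.9619) ≈ 0.49.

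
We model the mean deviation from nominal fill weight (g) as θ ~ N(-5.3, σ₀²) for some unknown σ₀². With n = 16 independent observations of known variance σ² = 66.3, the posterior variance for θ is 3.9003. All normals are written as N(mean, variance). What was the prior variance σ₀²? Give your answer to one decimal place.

σ₀² = 66.4

For the Normal–Normal model with known σ², precisions add: τ_n = τ₀ + n/σ².
So 1/σ₀² = 1/3.9003 − 16/66.3 = 0.256391 − 0.241327 = 0.015064.
Hence σ₀² = 1/0.015064 ≈ 66.4.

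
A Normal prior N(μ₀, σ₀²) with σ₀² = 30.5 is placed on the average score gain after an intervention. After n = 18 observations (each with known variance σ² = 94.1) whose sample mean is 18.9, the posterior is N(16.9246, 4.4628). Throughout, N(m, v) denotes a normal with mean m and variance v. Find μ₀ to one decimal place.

With known observation variance, the Normal–Normal posterior has precision τ_n = τ₀ + n/σ² and mean μ_n = (τ₀μ₀ + (n/σ²)x̄)/τ_n.
Here τ₀ = 1/30.5 = 0.032787 and τ_data = 18/94.1 = 0.191286, so τ_n = 0.224073.
Rearranging for μ₀: μ₀ = (μ_n·τ_n − τ_data·x̄)/τ₀ = (16.9246·0.224073 − 0.191286·18.9) / 0.032787 = 0.177040/0.032787 ≈ 5.4.

μ₀ = 5.4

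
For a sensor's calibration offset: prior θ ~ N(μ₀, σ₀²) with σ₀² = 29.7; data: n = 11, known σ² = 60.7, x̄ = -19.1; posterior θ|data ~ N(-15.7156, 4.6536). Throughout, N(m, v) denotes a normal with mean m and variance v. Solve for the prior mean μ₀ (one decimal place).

With known observation variance, the Normal–Normal posterior has precision τ_n = τ₀ + n/σ² and mean μ_n = (τ₀μ₀ + (n/σ²)x̄)/τ_n.
Here τ₀ = 1/29.7 = 0.033670 and τ_data = 11/60.7 = 0.181219, so τ_n = 0.214889.
Rearranging for μ₀: μ₀ = (μ_n·τ_n − τ_data·x̄)/τ₀ = (-15.7156·0.214889 − 0.181219·-19.1) / 0.033670 = 0.084173/0.033670 ≈ 2.5.

μ₀ = 2.5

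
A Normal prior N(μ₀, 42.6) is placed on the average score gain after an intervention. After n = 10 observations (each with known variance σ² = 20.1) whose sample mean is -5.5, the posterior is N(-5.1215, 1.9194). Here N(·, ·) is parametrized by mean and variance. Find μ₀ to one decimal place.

μ₀ = 2.9

With known observation variance, the Normal–Normal posterior has precision τ_n = τ₀ + n/σ² and mean μ_n = (τ₀μ₀ + (n/σ²)x̄)/τ_n.
Here τ₀ = 1/42.6 = 0.023474 and τ_data = 10/20.1 = 0.497512, so τ_n = 0.520986.
Rearranging for μ₀: μ₀ = (μ_n·τ_n − τ_data·x̄)/τ₀ = (-5.1215·0.520986 − 0.497512·-5.5) / 0.023474 = 0.068086/0.023474 ≈ 2.9.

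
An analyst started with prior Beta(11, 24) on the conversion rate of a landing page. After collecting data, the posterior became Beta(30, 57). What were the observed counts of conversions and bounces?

A Beta(α, β) prior with s successes and f failures in binomial data gives a Beta(α+s, β+f) posterior.
So s = 30 − 11 = 19 and f = 57 − 24 = 33.

19 conversions and 33 bounces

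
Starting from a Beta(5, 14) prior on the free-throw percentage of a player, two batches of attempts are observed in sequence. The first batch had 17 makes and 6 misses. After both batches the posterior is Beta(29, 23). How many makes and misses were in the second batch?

Because Beta–binomial updating is additive in the counts, the combined data contributed (α_post−α_prior, β_post−β_prior) successes and failures.
Total across both batches: 29−5=24 makes, 23−14=9 misses.
Subtract the first batch: 24−17=7 makes and 9−6=3 misses.

7 makes and 3 misses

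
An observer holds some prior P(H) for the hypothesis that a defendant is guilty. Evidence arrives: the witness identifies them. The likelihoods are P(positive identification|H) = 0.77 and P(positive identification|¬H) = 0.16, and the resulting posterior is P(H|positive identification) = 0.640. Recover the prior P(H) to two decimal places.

P(H) = 0.27

In odds form, posterior odds = prior odds × likelihood ratio, so prior odds = posterior odds ÷ LR.
Posterior odds = 0.640/(1−0.640) = 1.7778. LR = 0.77/0.16 = 4.8125.
Prior odds = 1.7778/4.8125 = 0.3694, so P(H) = 0.3694/(1+0.3694) ≈ 0.27.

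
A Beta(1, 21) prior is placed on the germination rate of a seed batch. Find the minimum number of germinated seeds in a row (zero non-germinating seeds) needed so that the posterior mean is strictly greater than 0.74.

After k germinated seeds and 0 non-germinating seeds the posterior is Beta(1+k, 21), with mean (1+k)/(1+21+k).
Set (1+k)/(22+k) > 0.74 and solve: k > (0.74·22 − 1)/(1 − 0.74) = 58.769.
The smallest integer exceeding 58.769 is 59, and checking k=59: (60)/(81) = 0.7407 > 0.74.

k = 59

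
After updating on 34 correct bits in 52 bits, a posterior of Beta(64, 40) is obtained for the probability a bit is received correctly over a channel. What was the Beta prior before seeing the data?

Beta(30, 22)

Under Beta–binomial conjugacy the posterior parameters are (α+s, β+f).
Subtract the data counts: 64−34=30, 40−18=22.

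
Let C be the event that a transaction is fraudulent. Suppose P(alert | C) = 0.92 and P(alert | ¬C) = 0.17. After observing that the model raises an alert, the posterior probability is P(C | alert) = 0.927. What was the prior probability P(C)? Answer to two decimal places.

Bayes' rule in odds form gives O(C|E) = O(C)·[P(E|C)/P(E|¬C)], hence O(C) = O(C|E)/LR.
Posterior odds = 0.927/(1−0.927) = 12.6986. LR = 0.92/0.17 = 5.4118.
Prior odds = 12.6986/5.4118 = 2.3465, so P(C) = 2.3465/(1+2.3465) ≈ 0.70.

P(C) = 0.70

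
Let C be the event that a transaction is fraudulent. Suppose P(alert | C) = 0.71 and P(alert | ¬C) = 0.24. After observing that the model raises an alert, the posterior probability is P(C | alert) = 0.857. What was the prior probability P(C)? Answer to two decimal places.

P(C) = 0.67

In odds form, posterior odds = prior odds × likelihood ratio, so prior odds = posterior odds ÷ LR.
Posterior odds = 0.857/(1−0.857) = 5.9930. LR = 0.71/0.24 = 2.9583.
Prior odds = 5.9930/2.9583 = 2.0258, so P(C) = 2.0258/(1+2.0258) ≈ 0.67.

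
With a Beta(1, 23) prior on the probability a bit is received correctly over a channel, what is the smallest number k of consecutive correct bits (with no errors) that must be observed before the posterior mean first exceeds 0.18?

k = 5

After k correct bits and 0 errors the posterior is Beta(1+k, 23), with mean (1+k)/(1+23+k).
Set (1+k)/(24+k) > 0.18 and solve: k > (0.18·24 − 1)/(1 − 0.18) = 4.049.
The smallest integer exceeding 4.049 is 5.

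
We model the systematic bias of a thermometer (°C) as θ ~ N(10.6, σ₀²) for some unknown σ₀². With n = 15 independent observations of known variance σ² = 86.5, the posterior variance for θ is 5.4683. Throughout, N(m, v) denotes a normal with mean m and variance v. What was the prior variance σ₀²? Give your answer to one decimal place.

For the Normal–Normal model with known σ², precisions add: τ_n = τ₀ + n/σ².
So 1/σ₀² = 1/5.4683 − 15/86.5 = 0.182872 − 0.173410 = 0.009462.
Hence σ₀² = 1/0.009462 ≈ 105.7.

σ₀² = 105.7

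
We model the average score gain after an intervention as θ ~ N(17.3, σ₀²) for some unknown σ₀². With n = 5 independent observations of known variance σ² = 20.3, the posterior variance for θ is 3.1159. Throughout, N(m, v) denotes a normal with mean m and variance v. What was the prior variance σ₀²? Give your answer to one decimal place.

Posterior precision equals prior precision plus data precision: 1/σ_n² = 1/σ₀² + n/σ².
So 1/σ₀² = 1/3.1159 − 5/20.3 = 0.320935 − 0.246305 = 0.074630.
Hence σ₀² = 1/0.074630 ≈ 13.4.

σ₀² = 13.4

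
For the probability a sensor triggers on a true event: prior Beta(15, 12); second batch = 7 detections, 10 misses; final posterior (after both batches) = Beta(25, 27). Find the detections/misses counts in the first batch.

Sequential conjugate updates are equivalent to a single update on the pooled data, so total successes = posterior α − prior α and total failures = posterior β − prior β.
Total across both batches: 25−15=10 detections, 27−12=15 misses.
Subtract the second batch: 10−7=3 detections and 15−10=5 misses.

3 detections and 5 misses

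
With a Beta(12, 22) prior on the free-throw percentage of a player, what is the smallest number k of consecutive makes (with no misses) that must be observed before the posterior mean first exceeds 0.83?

k = 96

After k makes and 0 misses the posterior is Beta(12+k, 22), with mean (12+k)/(12+22+k).
Set (12+k)/(34+k) > 0.83 and solve: k > (0.83·34 − 12)/(1 − 0.83) = 95.412.
The smallest integer exceeding 95.412 is 96.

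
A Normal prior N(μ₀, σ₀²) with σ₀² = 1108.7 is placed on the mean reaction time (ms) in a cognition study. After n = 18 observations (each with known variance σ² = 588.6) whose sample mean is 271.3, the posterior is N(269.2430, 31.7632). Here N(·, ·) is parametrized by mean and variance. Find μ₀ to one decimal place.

μ₀ = 199.5

With known observation variance, the Normal–Normal posterior has precision τ_n = τ₀ + n/σ² and mean μ_n = (τ₀μ₀ + (n/σ²)x̄)/τ_n.
Here τ₀ = 1/1108.7 = 0.000902 and τ_data = 18/588.6 = 0.030581, so τ_n = 0.031483.
Rearranging for μ₀: μ₀ = (μ_n·τ_n − τ_data·x̄)/τ₀ = (269.2430·0.031483 − 0.030581·271.3) / 0.000902 = 0.179952/0.000902 ≈ 199.5.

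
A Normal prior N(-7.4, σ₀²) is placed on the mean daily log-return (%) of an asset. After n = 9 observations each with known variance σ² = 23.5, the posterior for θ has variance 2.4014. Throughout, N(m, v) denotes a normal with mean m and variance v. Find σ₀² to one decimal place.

σ₀² = 29.9

Posterior precision equals prior precision plus data precision: 1/σ_n² = 1/σ₀² + n/σ².
So 1/σ₀² = 1/2.4014 − 9/23.5 = 0.416424 − 0.382979 = 0.033445.
Hence σ₀² = 1/0.033445 ≈ 29.9.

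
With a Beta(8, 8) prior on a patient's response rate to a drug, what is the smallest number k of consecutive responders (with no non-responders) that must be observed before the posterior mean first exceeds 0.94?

After k responders and 0 non-responders the posterior is Beta(8+k, 8), with mean (8+k)/(8+8+k).
Set (8+k)/(16+k) > 0.94 and solve: k > (0.94·16 − 8)/(1 − 0.94) = 117.333.
The smallest integer exceeding 117.333 is 118.

k = 118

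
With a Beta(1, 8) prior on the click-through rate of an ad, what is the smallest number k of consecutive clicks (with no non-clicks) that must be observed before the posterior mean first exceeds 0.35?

After k clicks and 0 non-clicks the posterior is Beta(1+k, 8), with mean (1+k)/(1+8+k).
Set (1+k)/(9+k) > 0.35 and solve: k > (0.35·9 − 1)/(1 − 0.35) = 3.308.
The smallest integer exceeding 3.308 is 4.

k = 4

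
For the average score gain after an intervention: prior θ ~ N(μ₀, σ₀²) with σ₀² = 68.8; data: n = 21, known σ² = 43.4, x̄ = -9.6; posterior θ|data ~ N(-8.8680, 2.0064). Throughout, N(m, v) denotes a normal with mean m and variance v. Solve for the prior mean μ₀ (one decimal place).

μ₀ = 15.5

With known observation variance, the Normal–Normal posterior has precision τ_n = τ₀ + n/σ² and mean μ_n = (τ₀μ₀ + (n/σ²)x̄)/τ_n.
Here τ₀ = 1/68.8 = 0.014535 and τ_data = 21/43.4 = 0.483871, so τ_n = 0.498406.
Rearranging for μ₀: μ₀ = (μ_n·τ_n − τ_data·x̄)/τ₀ = (-8.8680·0.498406 − 0.483871·-9.6) / 0.014535 = 0.225297/0.014535 ≈ 15.5.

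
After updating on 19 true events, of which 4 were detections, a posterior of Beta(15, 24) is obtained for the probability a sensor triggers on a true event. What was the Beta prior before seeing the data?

Beta is conjugate to the binomial likelihood: posterior = Beta(a+s, b+f).
Subtract the data counts: 15−4=11, 24−15=9.

Beta(11, 9)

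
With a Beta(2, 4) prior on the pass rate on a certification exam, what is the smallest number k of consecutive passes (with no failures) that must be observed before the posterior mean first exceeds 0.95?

k = 75

After k passes and 0 failures the posterior is Beta(2+k, 4), with mean (2+k)/(2+4+k).
Set (2+k)/(6+k) > 0.95 and solve: k > (0.95·6 − 2)/(1 − 0.95) = 74.000.
The smallest integer exceeding 74.000 is 75.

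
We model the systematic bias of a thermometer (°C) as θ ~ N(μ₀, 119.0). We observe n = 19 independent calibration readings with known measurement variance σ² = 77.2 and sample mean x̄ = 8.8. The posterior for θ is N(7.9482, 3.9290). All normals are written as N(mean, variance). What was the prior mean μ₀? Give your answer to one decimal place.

The posterior mean is a precision-weighted average: μ_n = (τ₀μ₀ + τ_data·x̄)/(τ₀+τ_data), with τ₀=1/σ₀² and τ_data=n/σ².
Here τ₀ = 1/119.0 = 0.008403 and τ_data = 19/77.2 = 0.246114, so τ_n = 0.254517.
Rearranging for μ₀: μ₀ = (μ_n·τ_n − τ_data·x̄)/τ₀ = (7.9482·0.254517 − 0.246114·8.8) / 0.008403 = -0.142851/0.008403 ≈ -17.0.

μ₀ = -17.0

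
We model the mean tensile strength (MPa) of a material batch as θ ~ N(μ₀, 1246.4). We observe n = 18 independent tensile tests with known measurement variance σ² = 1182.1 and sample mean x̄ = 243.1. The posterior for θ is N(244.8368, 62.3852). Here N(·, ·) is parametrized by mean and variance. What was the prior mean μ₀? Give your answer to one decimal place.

With known observation variance, the Normal–Normal posterior has precision τ_n = τ₀ + n/σ² and mean μ_n = (τ₀μ₀ + (n/σ²)x̄)/τ_n.
Here τ₀ = 1/1246.4 = 0.000802 and τ_data = 18/1182.1 = 0.015227, so τ_n = 0.016029.
Rearranging for μ₀: μ₀ = (μ_n·τ_n − τ_data·x̄)/τ₀ = (244.8368·0.016029 − 0.015227·243.1) / 0.000802 = 0.222805/0.000802 ≈ 277.8.

μ₀ = 277.8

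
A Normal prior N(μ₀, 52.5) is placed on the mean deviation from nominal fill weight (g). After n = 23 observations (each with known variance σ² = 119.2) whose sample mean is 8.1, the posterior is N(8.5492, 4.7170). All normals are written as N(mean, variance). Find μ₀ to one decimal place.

With known observation variance, the Normal–Normal posterior has precision τ_n = τ₀ + n/σ² and mean μ_n = (τ₀μ₀ + (n/σ²)x̄)/τ_n.
Here τ₀ = 1/52.5 = 0.019048 and τ_data = 23/119.2 = 0.192953, so τ_n = 0.212001.
Rearranging for μ₀: μ₀ = (μ_n·τ_n − τ_data·x̄)/τ₀ = (8.5492·0.212001 − 0.192953·8.1) / 0.019048 = 0.249520/0.019048 ≈ 13.1.

μ₀ = 13.1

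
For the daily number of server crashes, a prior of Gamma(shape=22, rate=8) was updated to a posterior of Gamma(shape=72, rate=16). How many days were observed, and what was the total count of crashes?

n = 8 days with total 50 crashes

A Gamma(α, β) prior (rate parametrization) on a Poisson rate with n observations summing to S gives posterior Gamma(α+S, β+n).
Matching: Σxᵢ = 72 − 22 = 50 and n = 16 − 8 = 8.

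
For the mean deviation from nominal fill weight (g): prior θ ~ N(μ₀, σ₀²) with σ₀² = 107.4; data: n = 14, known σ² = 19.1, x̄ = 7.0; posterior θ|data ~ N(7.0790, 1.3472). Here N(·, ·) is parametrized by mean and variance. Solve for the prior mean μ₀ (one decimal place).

μ₀ = 13.3

The posterior mean is a precision-weighted average: μ_n = (τ₀μ₀ + τ_data·x̄)/(τ₀+τ_data), with τ₀=1/σ₀² and τ_data=n/σ².
Here τ₀ = 1/107.4 = 0.009311 and τ_data = 14/19.1 = 0.732984, so τ_n = 0.742295.
Rearranging for μ₀: μ₀ = (μ_n·τ_n − τ_data·x̄)/τ₀ = (7.0790·0.742295 − 0.732984·7.0) / 0.009311 = 0.123818/0.009311 ≈ 13.3.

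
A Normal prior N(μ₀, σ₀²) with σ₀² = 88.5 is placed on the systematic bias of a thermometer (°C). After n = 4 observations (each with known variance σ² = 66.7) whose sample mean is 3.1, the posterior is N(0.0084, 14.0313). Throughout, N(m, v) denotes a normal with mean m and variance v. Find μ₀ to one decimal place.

μ₀ = -16.4

With known observation variance, the Normal–Normal posterior has precision τ_n = τ₀ + n/σ² and mean μ_n = (τ₀μ₀ + (n/σ²)x̄)/τ_n.
Here τ₀ = 1/88.5 = 0.011299 and τ_data = 4/66.7 = 0.059970, so τ_n = 0.071269.
Rearranging for μ₀: μ₀ = (μ_n·τ_n − τ_data·x̄)/τ₀ = (0.0084·0.071269 − 0.059970·3.1) / 0.011299 = -0.185308/0.011299 ≈ -16.4.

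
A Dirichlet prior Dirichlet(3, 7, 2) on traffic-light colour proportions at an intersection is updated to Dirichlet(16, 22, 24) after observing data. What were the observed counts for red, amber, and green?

counts (13, 15, 22)

For a Dirichlet(α) prior with multinomial counts c, the posterior is Dirichlet(α + c) componentwise.
Counts are posterior − prior componentwise: 16−3=13, 22−7=15, 24−2=22.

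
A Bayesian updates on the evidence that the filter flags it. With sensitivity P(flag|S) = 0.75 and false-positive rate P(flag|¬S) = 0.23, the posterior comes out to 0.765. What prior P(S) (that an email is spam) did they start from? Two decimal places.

Bayes' rule in odds form gives O(S|E) = O(S)·[P(E|S)/P(E|¬S)], hence O(S) = O(S|E)/LR.
Posterior odds = 0.765/(1−0.765) = 3.2553. LR = 0.75/0.23 = 3.2609.
Prior odds = 3.2553/3.2609 = 0.9983, so P(S) = 0.9983/(1+0.9983) ≈ 0.50.

P(S) = 0.50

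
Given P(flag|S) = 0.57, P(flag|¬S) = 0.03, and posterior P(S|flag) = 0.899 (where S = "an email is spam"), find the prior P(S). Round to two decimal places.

In odds form, posterior odds = prior odds × likelihood ratio, so prior odds = posterior odds ÷ LR.
Posterior odds = 0.899/(1−0.899) = 8.9010. LR = 0.57/0.03 = 19.0000.
Prior odds = 8.9010/19.0000 = 0.4685, so P(S) = 0.4685/(1+0.4685) ≈ 0.32.

P(S) = 0.32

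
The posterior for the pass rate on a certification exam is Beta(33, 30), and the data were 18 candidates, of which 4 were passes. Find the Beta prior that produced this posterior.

Beta(29, 16)

A Beta(α, β) prior with s successes and f failures in binomial data gives a Beta(α+s, β+f) posterior.
Subtract the data counts: 33−4=29, 30−14=16.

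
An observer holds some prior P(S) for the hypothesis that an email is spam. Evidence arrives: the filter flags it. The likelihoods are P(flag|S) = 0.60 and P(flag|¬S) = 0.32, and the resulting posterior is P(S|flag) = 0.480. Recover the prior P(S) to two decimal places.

In odds form, posterior odds = prior odds × likelihood ratio, so prior odds = posterior odds ÷ LR.
Posterior odds = 0.480/(1−0.480) = 0.9231. LR = 0.60/0.32 = 1.8750.
Prior odds = 0.9231/1.8750 = 0.4923, so P(S) = 0.4923/(1+0.4923) ≈ 0.33.

P(S) = 0.33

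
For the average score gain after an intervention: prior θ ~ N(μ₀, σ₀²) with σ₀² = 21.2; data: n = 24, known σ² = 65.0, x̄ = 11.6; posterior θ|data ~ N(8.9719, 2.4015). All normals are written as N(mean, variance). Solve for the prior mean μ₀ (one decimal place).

With known observation variance, the Normal–Normal posterior has precision τ_n = τ₀ + n/σ² and mean μ_n = (τ₀μ₀ + (n/σ²)x̄)/τ_n.
Here τ₀ = 1/21.2 = 0.047170 and τ_data = 24/65.0 = 0.369231, so τ_n = 0.416401.
Rearranging for μ₀: μ₀ = (μ_n·τ_n − τ_data·x̄)/τ₀ = (8.9719·0.416401 − 0.369231·11.6) / 0.047170 = -0.547171/0.047170 ≈ -11.6.

μ₀ = -11.6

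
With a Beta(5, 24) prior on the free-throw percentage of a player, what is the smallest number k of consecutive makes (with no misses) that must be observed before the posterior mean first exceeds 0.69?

After k makes and 0 misses the posterior is Beta(5+k, 24), with mean (5+k)/(5+24+k).
Set (5+k)/(29+k) > 0.69 and solve: k > (0.69·29 − 5)/(1 − 0.69) = 48.419.
The smallest integer exceeding 48.419 is 49, and checking k=49: (54)/(78) = 0.6923 > 0.69.

k = 49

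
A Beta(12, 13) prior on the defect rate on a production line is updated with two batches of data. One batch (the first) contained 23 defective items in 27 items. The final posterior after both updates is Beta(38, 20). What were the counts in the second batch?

Sequential conjugate updates are equivalent to a single update on the pooled data, so total successes = posterior α − prior α and total failures = posterior β − prior β.
Total across both batches: 38−12=26 defective items, 20−13=7 good items.
Subtract the first batch: 26−23=3 defective items and 7−4=3 good items.

3 defective items and 3 good items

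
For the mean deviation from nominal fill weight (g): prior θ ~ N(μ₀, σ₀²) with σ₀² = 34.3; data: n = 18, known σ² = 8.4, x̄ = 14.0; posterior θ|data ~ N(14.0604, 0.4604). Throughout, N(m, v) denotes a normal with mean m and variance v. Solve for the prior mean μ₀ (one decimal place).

μ₀ = 18.5

With known observation variance, the Normal–Normal posterior has precision τ_n = τ₀ + n/σ² and mean μ_n = (τ₀μ₀ + (n/σ²)x̄)/τ_n.
Here τ₀ = 1/34.3 = 0.029155 and τ_data = 18/8.4 = 2.142857, so τ_n = 2.172012.
Rearranging for μ₀: μ₀ = (μ_n·τ_n − τ_data·x̄)/τ₀ = (14.0604·2.172012 − 2.142857·14.0) / 0.029155 = 0.539360/0.029155 ≈ 18.5.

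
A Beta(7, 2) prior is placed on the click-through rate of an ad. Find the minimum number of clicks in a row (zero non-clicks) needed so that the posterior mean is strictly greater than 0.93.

k = 20

After k clicks and 0 non-clicks the posterior is Beta(7+k, 2), with mean (7+k)/(7+2+k).
Set (7+k)/(9+k) > 0.93 and solve: k > (0.93·9 − 7)/(1 − 0.93) = 19.571.
The smallest integer exceeding 19.571 is 20, and checking k=20: (27)/(29) = 0.9310 > 0.93.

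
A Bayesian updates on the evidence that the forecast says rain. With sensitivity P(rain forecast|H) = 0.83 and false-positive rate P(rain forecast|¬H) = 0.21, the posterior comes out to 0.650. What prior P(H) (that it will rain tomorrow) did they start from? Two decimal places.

In odds form, posterior odds = prior odds × likelihood ratio, so prior odds = posterior odds ÷ LR.
Posterior odds = 0.650/(1−0.650) = 1.8571. LR = 0.83/0.21 = 3.9524.
Prior odds = 1.8571/3.9524 = 0.4699, so P(H) = 0.4699/(1+0.4699) ≈ 0.32.

P(H) = 0.32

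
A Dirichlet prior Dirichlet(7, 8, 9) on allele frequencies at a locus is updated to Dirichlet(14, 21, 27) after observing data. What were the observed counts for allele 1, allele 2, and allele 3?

For a Dirichlet(α) prior with multinomial counts c, the posterior is Dirichlet(α + c) componentwise.
Counts are posterior − prior componentwise: 14−7=7, 21−8=13, 27−9=18.

counts (7, 13, 18)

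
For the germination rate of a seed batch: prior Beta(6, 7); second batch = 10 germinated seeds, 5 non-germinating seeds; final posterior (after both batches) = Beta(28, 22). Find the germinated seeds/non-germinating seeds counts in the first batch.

Because Beta–binomial updating is additive in the counts, the combined data contributed (α_post−α_prior, β_post−β_prior) successes and failures.
Total across both batches: 28−6=22 germinated seeds, 22−7=15 non-germinating seeds.
Subtract the second batch: 22−10=12 germinated seeds and 15−5=10 non-germinating seeds.

12 germinated seeds and 10 non-germinating seeds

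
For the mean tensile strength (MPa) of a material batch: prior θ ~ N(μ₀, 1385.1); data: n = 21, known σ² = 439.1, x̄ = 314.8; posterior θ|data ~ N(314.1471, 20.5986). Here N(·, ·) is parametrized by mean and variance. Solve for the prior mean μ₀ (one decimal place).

The posterior mean is a precision-weighted average: μ_n = (τ₀μ₀ + τ_data·x̄)/(τ₀+τ_data), with τ₀=1/σ₀² and τ_data=n/σ².
Here τ₀ = 1/1385.1 = 0.000722 and τ_data = 21/439.1 = 0.047825, so τ_n = 0.048547.
Rearranging for μ₀: μ₀ = (μ_n·τ_n − τ_data·x̄)/τ₀ = (314.1471·0.048547 − 0.047825·314.8) / 0.000722 = 0.195589/0.000722 ≈ 270.9.

μ₀ = 270.9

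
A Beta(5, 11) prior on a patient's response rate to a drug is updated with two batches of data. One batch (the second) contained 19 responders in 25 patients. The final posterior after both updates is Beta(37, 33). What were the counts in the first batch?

Sequential conjugate updates are equivalent to a single update on the pooled data, so total successes = posterior α − prior α and total failures = posterior β − prior β.
Total across both batches: 37−5=32 responders, 33−11=22 non-responders.
Subtract the second batch: 32−19=13 responders and 22−6=16 non-responders.

13 responders and 16 non-responders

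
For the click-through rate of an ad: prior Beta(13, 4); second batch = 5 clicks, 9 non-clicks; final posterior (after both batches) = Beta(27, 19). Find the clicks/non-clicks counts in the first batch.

9 clicks and 6 non-clicks

Because Beta–binomial updating is additive in the counts, the combined data contributed (α_post−α_prior, β_post−β_prior) successes and failures.
Total across both batches: 27−13=14 clicks, 19−4=15 non-clicks.
Subtract the second batch: 14−5=9 clicks and 15−9=6 non-clicks.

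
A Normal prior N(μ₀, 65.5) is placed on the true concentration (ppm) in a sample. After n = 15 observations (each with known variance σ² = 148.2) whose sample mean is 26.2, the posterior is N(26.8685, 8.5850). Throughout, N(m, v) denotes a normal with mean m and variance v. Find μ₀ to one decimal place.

With known observation variance, the Normal–Normal posterior has precision τ_n = τ₀ + n/σ² and mean μ_n = (τ₀μ₀ + (n/σ²)x̄)/τ_n.
Here τ₀ = 1/65.5 = 0.015267 and τ_data = 15/148.2 = 0.101215, so τ_n = 0.116482.
Rearranging for μ₀: μ₀ = (μ_n·τ_n − τ_data·x̄)/τ₀ = (26.8685·0.116482 − 0.101215·26.2) / 0.015267 = 0.477864/0.015267 ≈ 31.3.

μ₀ = 31.3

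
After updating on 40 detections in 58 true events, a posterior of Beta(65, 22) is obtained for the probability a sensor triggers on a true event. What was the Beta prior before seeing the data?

Beta(25, 4)

Beta is conjugate to the binomial likelihood: posterior = Beta(α+s, β+f).
So α = 65 − 40 = 25 and β = 22 − 18 = 4.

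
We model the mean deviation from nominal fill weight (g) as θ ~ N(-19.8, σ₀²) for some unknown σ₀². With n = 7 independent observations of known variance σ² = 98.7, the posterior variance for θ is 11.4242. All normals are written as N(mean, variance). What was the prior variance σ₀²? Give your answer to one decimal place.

For the Normal–Normal model with known σ², precisions add: τ_n = τ₀ + n/σ².
So 1/σ₀² = 1/11.4242 − 7/98.7 = 0.087533 − 0.070922 = 0.016611.
Hence σ₀² = 1/0.016611 ≈ 60.2.

σ₀² = 60.2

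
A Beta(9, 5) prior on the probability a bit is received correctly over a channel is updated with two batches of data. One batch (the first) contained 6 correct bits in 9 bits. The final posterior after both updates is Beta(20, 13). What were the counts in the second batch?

5 correct bits and 5 errors

Sequential conjugate updates are equivalent to a single update on the pooled data, so total successes = posterior α − prior α and total failures = posterior β − prior β.
Total across both batches: 20−9=11 correct bits, 13−5=8 errors.
Subtract the first batch: 11−6=5 correct bits and 8−3=5 errors.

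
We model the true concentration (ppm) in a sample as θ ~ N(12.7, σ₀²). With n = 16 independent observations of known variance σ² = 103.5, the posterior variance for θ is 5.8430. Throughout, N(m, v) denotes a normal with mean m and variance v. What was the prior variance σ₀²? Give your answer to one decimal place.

For the Normal–Normal model with known σ², precisions add: τ_n = τ₀ + n/σ².
So 1/σ₀² = 1/5.8430 − 16/103.5 = 0.171145 − 0.154589 = 0.016556.
Hence σ₀² = 1/0.016556 ≈ 60.4.

σ₀² = 60.4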